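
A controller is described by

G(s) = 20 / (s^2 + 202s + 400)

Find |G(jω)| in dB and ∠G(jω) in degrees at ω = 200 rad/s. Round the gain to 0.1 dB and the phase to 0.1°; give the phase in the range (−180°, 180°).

-69.0 dB, -134.4°

Substitute s = j200:
Numerator: 20 = 20 + j0
Denominator: (j200)^2 + 202(j200) + 400 = -39600 + j40400
|N| = √(20² + 0²) ≈ 20, ∠N ≈ 0.00°
|D| = √(39600² + 40400²) ≈ 56571, ∠D ≈ 134.43°
|G| = 20 / 56571 ≈ 0.00035354
Gain = 20 log₁₀(0.00035354) ≈ -69.03 dB
∠G = 0.00° − 134.43° = -134.43°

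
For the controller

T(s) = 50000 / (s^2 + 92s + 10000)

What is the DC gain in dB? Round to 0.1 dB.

14.0 dB

T(0) = 50000 / 10000 = 5
20 log₁₀(5) ≈ 13.98 dB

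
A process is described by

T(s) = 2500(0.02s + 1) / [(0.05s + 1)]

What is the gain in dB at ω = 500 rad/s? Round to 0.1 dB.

At ω = 500 rad/s:
zero (1 + j500·0.02) = 1 + j10 → |·| ≈ 10.05, ∠ ≈ 84.29°
pole (1 + j500·0.05) = 1 + j25 → |·| ≈ 25.02, ∠ ≈ 87.71°
|T| = 2500 · 10.05 / (25.02) ≈ 1004.2
Gain = 20 log₁₀(1004.2) ≈ 60.04 dB

60.0 dB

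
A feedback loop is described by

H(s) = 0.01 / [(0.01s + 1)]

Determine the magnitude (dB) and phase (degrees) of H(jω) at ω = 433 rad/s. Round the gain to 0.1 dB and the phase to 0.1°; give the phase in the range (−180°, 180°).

-53.0 dB, -77.0°

At ω = 433 rad/s:
pole (1 + j433·0.01) = 1 + j4.33 → |·| ≈ 4.444, ∠ ≈ 77.00°
|H| = 0.01 · 1 / (4.444) ≈ 0.0022502
Gain = 20 log₁₀(0.0022502) ≈ -52.96 dB
∠H = (0°) − (77.00°) = -77.00°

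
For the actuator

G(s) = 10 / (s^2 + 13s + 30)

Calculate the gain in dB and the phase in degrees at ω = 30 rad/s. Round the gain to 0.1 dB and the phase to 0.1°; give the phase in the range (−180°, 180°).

-39.6 dB, -155.9°

Substitute s = j30:
Numerator: 10 = 10 + j0
Denominator: (j30)^2 + 13(j30) + 30 = -870 + j390
|N| = √(10² + 0²) ≈ 10, ∠N ≈ 0.00°
|D| = √(870² + 390²) ≈ 953.41, ∠D ≈ 155.85°
|G| = 10 / 953.41 ≈ 0.010489
Gain = 20 log₁₀(0.010489) ≈ -39.59 dB
∠G = 0.00° − 155.85° = -155.85°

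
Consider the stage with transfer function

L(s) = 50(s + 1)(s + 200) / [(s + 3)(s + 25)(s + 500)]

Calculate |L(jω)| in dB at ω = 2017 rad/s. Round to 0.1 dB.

-32.3 dB

At s = jω = j2017:
zero (s+1): 1 + j2017 → |·| = √(1²+2017²) = √4068290 ≈ 2017, ∠ = arctan(2017/1) ≈ 89.97°
zero (s+200): 200 + j2017 → |·| = √(200²+2017²) = √4108289 ≈ 2026.9, ∠ = arctan(2017/200) ≈ 84.34°
pole (s+3): 3 + j2017 → |·| = √(3²+2017²) = √4068298 ≈ 2017, ∠ = arctan(2017/3) ≈ 89.91°
pole (s+25): 25 + j2017 → |·| = √(25²+2017²) = √4068914 ≈ 2017.2, ∠ = arctan(2017/25) ≈ 89.29°
pole (s+500): 500 + j2017 → |·| = √(500²+2017²) = √4318289 ≈ 2078, ∠ = arctan(2017/500) ≈ 76.08°
|L| = 50 · 4.0883e+06 / 8.4547e+09 ≈ 0.024178
Gain = 20 log₁₀(0.024178) ≈ -32.33 dB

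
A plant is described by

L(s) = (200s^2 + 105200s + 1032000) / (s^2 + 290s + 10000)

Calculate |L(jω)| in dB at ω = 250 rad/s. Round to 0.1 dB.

Substitute s = j250:
Numerator: 200(j250)^2 + 105200(j250) + 1032000 = -11468000 + j26300000
Denominator: (j250)^2 + 290(j250) + 10000 = -52500 + j72500
|N| = √(11468000² + 26300000²) ≈ 2.8692e+07, ∠N ≈ 113.56°
|D| = √(52500² + 72500²) ≈ 89513, ∠D ≈ 125.91°
|L| = 2.8692e+07 / 89513 ≈ 320.53
Gain = 20 log₁₀(320.53) ≈ 50.12 dB

50.1 dB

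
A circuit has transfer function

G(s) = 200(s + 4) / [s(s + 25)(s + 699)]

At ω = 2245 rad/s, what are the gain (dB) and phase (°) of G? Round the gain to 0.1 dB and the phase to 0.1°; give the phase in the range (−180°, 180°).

-88.4 dB, -162.2°

At s = jω = j2245:
zero (s+4): 4 + j2245 → |·| = √(4²+2245²) = √5040041 ≈ 2245, ∠ = arctan(2245/4) ≈ 89.90°
pole (s+25): 25 + j2245 → |·| = √(25²+2245²) = √5040650 ≈ 2245.1, ∠ = arctan(2245/25) ≈ 89.36°
pole (s+699): 699 + j2245 → |·| = √(699²+2245²) = √5528626 ≈ 2351.3, ∠ = arctan(2245/699) ≈ 72.71°
pole at origin: |s| = 2245, ∠ = 90.00° (in denominator)
|G| = 200 · 2245 / 1.1851e+10 ≈ 3.7887e-05
Gain = 20 log₁₀(3.7887e-05) ≈ -88.43 dB
∠G = 89.90° − 252.07° = -162.17°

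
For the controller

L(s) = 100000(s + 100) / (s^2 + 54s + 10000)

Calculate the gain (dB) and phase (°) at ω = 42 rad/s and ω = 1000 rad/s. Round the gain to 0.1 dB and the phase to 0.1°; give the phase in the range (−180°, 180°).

At s = jω = j42:
zero (s+100): 100 + j42 → |·| = √(100²+42²) = √11764 ≈ 108.46, ∠ = arctan(42/100) ≈ 22.78°
quadratic: (j42)² + 54·j42 + 10000 = 8236 + j2268 → |·| ≈ 8542.6, ∠ ≈ 15.40°
|L| = 100000 · 108.46 / 8542.6 ≈ 1269.6
Gain = 20 log₁₀(1269.6) ≈ 62.07 dB
∠L = 22.78° − 15.40° = 7.38°

At s = jω = j1000:
zero (s+100): 100 + j1000 → |·| = √(100²+1000²) = √1010000 ≈ 1005, ∠ = arctan(1000/100) ≈ 84.29°
quadratic: (j1000)² + 54·j1000 + 10000 = -990000 + j54000 → |·| ≈ 9.9147e+05, ∠ ≈ 176.88°
|L| = 100000 · 1005 / 9.9147e+05 ≈ 101.36
Gain = 20 log₁₀(101.36) ≈ 40.12 dB
∠L = 84.29° − 176.88° = -92.59°

ω = 42: 62.1 dB, 7.4°; ω = 1000: 40.1 dB, -92.6°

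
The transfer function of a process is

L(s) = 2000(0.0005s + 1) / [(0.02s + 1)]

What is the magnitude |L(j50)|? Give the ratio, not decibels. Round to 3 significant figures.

1.41e+03

At ω = 50 rad/s:
zero (1 + j50·0.0005) = 1 + j0.025 → |·| ≈ 1.0003, ∠ ≈ 1.43°
pole (1 + j50·0.02) = 1 + j1 → |·| ≈ 1.4142, ∠ ≈ 45.00°
|L| = 2000 · 1.0003 / (1.4142) ≈ 1414.7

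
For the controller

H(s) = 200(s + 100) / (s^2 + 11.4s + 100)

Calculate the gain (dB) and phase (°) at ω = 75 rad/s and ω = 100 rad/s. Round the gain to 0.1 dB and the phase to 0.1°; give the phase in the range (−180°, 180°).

At s = jω = j75:
zero (s+100): 100 + j75 → |·| = √(100²+75²) = √15625 ≈ 125, ∠ = arctan(75/100) ≈ 36.87°
quadratic: (j75)² + 11.4·j75 + 100 = -5525 + j855 → |·| ≈ 5590.8, ∠ ≈ 171.20°
|H| = 200 · 125 / 5590.8 ≈ 4.4716
Gain = 20 log₁₀(4.4716) ≈ 13.01 dB
∠H = 36.87° − 171.20° = -134.33°

At s = jω = j100:
zero (s+100): 100 + j100 → |·| = √(100²+100²) = √20000 ≈ 141.42, ∠ = arctan(100/100) ≈ 45.00°
quadratic: (j100)² + 11.4·j100 + 100 = -9900 + j1140 → |·| ≈ 9965.4, ∠ ≈ 173.43°
|H| = 200 · 141.42 / 9965.4 ≈ 2.8382
Gain = 20 log₁₀(2.8382) ≈ 9.06 dB
∠H = 45.00° − 173.43° = -128.43°

ω = 75: 13.0 dB, -134.3°; ω = 100: 9.1 dB, -128.4°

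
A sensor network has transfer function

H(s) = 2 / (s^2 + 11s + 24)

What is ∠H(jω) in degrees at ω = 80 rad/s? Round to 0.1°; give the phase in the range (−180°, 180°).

-172.1°

Substitute s = j80:
Numerator: 2 = 2 + j0
Denominator: (j80)^2 + 11(j80) + 24 = -6376 + j880
|N| = √(2² + 0²) ≈ 2, ∠N ≈ 0.00°
|D| = √(6376² + 880²) ≈ 6436.4, ∠D ≈ 172.14°
∠H = 0.00° − 172.14° = -172.14°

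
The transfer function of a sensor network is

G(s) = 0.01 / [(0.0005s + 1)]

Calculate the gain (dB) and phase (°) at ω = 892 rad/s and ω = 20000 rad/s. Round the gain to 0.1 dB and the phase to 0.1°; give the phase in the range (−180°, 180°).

At ω = 892 rad/s:
pole (1 + j892·0.0005) = 1 + j0.446 → |·| ≈ 1.095, ∠ ≈ 24.04°
|G| = 0.01 · 1 / (1.095) ≈ 0.0091324
Gain = 20 log₁₀(0.0091324) ≈ -40.79 dB
∠G = (0°) − (24.04°) = -24.04°

At ω = 20000 rad/s:
pole (1 + j20000·0.0005) = 1 + j10 → |·| ≈ 10.05, ∠ ≈ 84.29°
|G| = 0.01 · 1 / (10.05) ≈ 0.00099502
Gain = 20 log₁₀(0.00099502) ≈ -60.04 dB
∠G = (0°) − (84.29°) = -84.29°

ω = 892: -40.8 dB, -24.0°; ω = 20000: -60.0 dB, -84.3°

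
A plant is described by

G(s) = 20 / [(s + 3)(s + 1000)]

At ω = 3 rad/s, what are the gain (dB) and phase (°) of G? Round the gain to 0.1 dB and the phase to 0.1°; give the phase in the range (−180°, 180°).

-46.5 dB, -45.2°

At s = jω = j3:
pole (s+3): 3 + j3 → |·| = √(3²+3²) = √18 ≈ 4.2426, ∠ = arctan(3/3) ≈ 45.00°
pole (s+1000): 1000 + j3 → |·| = √(1000²+3²) = √1000009 ≈ 1000, ∠ = arctan(3/1000) ≈ 0.17°
|G| = 20 / 4242.6 ≈ 0.0047141
Gain = 20 log₁₀(0.0047141) ≈ -46.53 dB
∠G = 0.00° − 45.17° = -45.17°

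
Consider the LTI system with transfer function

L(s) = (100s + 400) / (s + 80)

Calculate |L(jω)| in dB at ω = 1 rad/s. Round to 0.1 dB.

Substitute s = j1:
Numerator: 100(j1) + 400 = 400 + j100
Denominator: (j1) + 80 = 80 + j1
|N| = √(400² + 100²) ≈ 412.31, ∠N ≈ 14.04°
|D| = √(80² + 1²) ≈ 80.006, ∠D ≈ 0.72°
|L| = 412.31 / 80.006 ≈ 5.1535
Gain = 20 log₁₀(5.1535) ≈ 14.24 dB

14.2 dB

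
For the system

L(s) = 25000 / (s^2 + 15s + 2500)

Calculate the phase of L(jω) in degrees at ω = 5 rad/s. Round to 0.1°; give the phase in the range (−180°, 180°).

At s = jω = j5:
quadratic: (j5)² + 15·j5 + 2500 = 2475 + j75 → |·| ≈ 2476.1, ∠ ≈ 1.74°
∠L = 0.00° − 1.74° = -1.74°

-1.7°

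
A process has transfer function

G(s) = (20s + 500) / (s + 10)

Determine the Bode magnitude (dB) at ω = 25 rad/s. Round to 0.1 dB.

28.4 dB

Substitute s = j25:
Numerator: 20(j25) + 500 = 500 + j500
Denominator: (j25) + 10 = 10 + j25
|N| = √(500² + 500²) ≈ 707.11, ∠N ≈ 45.00°
|D| = √(10² + 25²) ≈ 26.926, ∠D ≈ 68.20°
|G| = 707.11 / 26.926 ≈ 26.261
Gain = 20 log₁₀(26.261) ≈ 28.39 dB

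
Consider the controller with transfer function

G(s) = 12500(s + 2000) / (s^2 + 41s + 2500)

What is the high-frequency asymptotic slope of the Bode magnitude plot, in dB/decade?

-20 dB/decade

Each pole contributes −20 dB/decade at high frequency; each zero contributes +20 dB/decade.
Net: 1 zero(s) − 2 pole(s) → -20 dB/decade.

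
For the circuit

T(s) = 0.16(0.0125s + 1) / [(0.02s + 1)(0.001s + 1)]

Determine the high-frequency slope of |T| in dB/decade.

-20 dB/decade

Each pole contributes −20 dB/decade at high frequency; each zero contributes +20 dB/decade.
Net: 1 zero(s) − 2 pole(s) → -20 dB/decade.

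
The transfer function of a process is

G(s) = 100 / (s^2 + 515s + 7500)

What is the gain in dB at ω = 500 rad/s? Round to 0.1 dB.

-71.0 dB

Substitute s = j500:
Numerator: 100 = 100 + j0
Denominator: (j500)^2 + 515(j500) + 7500 = -242500 + j257500
|N| = √(100² + 0²) ≈ 100, ∠N ≈ 0.00°
|D| = √(242500² + 257500²) ≈ 3.5371e+05, ∠D ≈ 133.28°
|G| = 100 / 3.5371e+05 ≈ 0.00028272
Gain = 20 log₁₀(0.00028272) ≈ -70.97 dB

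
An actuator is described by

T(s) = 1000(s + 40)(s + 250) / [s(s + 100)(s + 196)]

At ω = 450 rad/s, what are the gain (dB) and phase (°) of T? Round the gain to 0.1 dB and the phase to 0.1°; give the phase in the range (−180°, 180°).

At s = jω = j450:
zero (s+40): 40 + j450 → |·| = √(40²+450²) = √204100 ≈ 451.77, ∠ = arctan(450/40) ≈ 84.92°
zero (s+250): 250 + j450 → |·| = √(250²+450²) = √265000 ≈ 514.78, ∠ = arctan(450/250) ≈ 60.95°
pole (s+100): 100 + j450 → |·| = √(100²+450²) = √212500 ≈ 460.98, ∠ = arctan(450/100) ≈ 77.47°
pole (s+196): 196 + j450 → |·| = √(196²+450²) = √240916 ≈ 490.83, ∠ = arctan(450/196) ≈ 66.46°
pole at origin: |s| = 450, ∠ = 90.00° (in denominator)
|T| = 1000 · 2.3256e+05 / 1.0182e+08 ≈ 2.284
Gain = 20 log₁₀(2.284) ≈ 7.17 dB
∠T = 145.87° − 233.93° = -88.06°

7.2 dB, -88.1°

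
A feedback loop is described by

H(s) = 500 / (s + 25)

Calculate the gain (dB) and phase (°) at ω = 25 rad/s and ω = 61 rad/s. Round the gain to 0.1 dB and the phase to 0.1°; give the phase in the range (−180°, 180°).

Substitute s = j25:
Numerator: 500 = 500 + j0
Denominator: (j25) + 25 = 25 + j25
|N| = √(500² + 0²) ≈ 500, ∠N ≈ 0.00°
|D| = √(25² + 25²) ≈ 35.355, ∠D ≈ 45.00°
|H| = 500 / 35.355 ≈ 14.142
Gain = 20 log₁₀(14.142) ≈ 23.01 dB
∠H = 0.00° − 45.00° = -45.00°

Substitute s = j61:
Numerator: 500 = 500 + j0
Denominator: (j61) + 25 = 25 + j61
|N| = √(500² + 0²) ≈ 500, ∠N ≈ 0.00°
|D| = √(25² + 61²) ≈ 65.924, ∠D ≈ 67.71°
|H| = 500 / 65.924 ≈ 7.5845
Gain = 20 log₁₀(7.5845) ≈ 17.60 dB
∠H = 0.00° − 67.71° = -67.71°

ω = 25: 23.0 dB, -45.0°; ω = 61: 17.6 dB, -67.7°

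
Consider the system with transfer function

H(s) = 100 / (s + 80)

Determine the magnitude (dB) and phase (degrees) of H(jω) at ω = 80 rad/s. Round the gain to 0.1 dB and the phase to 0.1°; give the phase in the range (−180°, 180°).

At s = jω = j80:
pole (s+80): 80 + j80 → |·| = √(80²+80²) = √12800 ≈ 113.14, ∠ = arctan(80/80) ≈ 45.00°
|H| = 100 / 113.14 ≈ 0.88386
Gain = 20 log₁₀(0.88386) ≈ -1.07 dB
∠H = 0.00° − 45.00° = -45.00°

-1.1 dB, -45.0°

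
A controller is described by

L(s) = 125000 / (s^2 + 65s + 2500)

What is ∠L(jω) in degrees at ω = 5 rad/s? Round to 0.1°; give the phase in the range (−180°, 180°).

At s = jω = j5:
quadratic: (j5)² + 65·j5 + 2500 = 2475 + j325 → |·| ≈ 2496.2, ∠ ≈ 7.48°
∠L = 0.00° − 7.48° = -7.48°

-7.5°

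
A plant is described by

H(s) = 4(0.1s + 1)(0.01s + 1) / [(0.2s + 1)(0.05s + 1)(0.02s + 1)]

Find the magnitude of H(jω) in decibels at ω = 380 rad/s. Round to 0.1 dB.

-25.4 dB

At ω = 380 rad/s:
zero (1 + j380·0.1) = 1 + j38 → |·| ≈ 38.013, ∠ ≈ 88.49°
zero (1 + j380·0.01) = 1 + j3.8 → |·| ≈ 3.9294, ∠ ≈ 75.26°
pole (1 + j380·0.2) = 1 + j76 → |·| ≈ 76.007, ∠ ≈ 89.25°
pole (1 + j380·0.05) = 1 + j19 → |·| ≈ 19.026, ∠ ≈ 86.99°
pole (1 + j380·0.02) = 1 + j7.6 → |·| ≈ 7.6655, ∠ ≈ 82.50°
|H| = 4 · 38.013 · 3.9294 / (76.007 · 19.026 · 7.6655) ≈ 0.053899
Gain = 20 log₁₀(0.053899) ≈ -25.37 dB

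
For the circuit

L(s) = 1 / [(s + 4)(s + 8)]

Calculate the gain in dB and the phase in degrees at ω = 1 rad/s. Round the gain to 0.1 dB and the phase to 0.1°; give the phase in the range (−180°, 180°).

-30.4 dB, -21.2°

At s = jω = j1:
pole (s+4): 4 + j1 → |·| = √(4²+1²) = √17 ≈ 4.1231, ∠ = arctan(1/4) ≈ 14.04°
pole (s+8): 8 + j1 → |·| = √(8²+1²) = √65 ≈ 8.0623, ∠ = arctan(1/8) ≈ 7.13°
|L| = 1 / 33.242 ≈ 0.030082
Gain = 20 log₁₀(0.030082) ≈ -30.43 dB
∠L = 0.00° − 21.17° = -21.17°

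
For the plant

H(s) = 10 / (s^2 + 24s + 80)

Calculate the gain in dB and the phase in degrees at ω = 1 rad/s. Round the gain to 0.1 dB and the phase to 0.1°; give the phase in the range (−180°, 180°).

Substitute s = j1:
Numerator: 10 = 10 + j0
Denominator: (j1)^2 + 24(j1) + 80 = 79 + j24
|N| = √(10² + 0²) ≈ 10, ∠N ≈ 0.00°
|D| = √(79² + 24²) ≈ 82.565, ∠D ≈ 16.90°
|H| = 10 / 82.565 ≈ 0.12112
Gain = 20 log₁₀(0.12112) ≈ -18.34 dB
∠H = 0.00° − 16.90° = -16.90°

-18.3 dB, -16.9°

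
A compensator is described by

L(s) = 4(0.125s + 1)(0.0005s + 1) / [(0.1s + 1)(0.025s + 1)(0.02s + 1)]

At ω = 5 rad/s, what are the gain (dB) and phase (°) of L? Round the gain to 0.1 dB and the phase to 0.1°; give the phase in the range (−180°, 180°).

At ω = 5 rad/s:
zero (1 + j5·0.125) = 1 + j0.625 → |·| ≈ 1.1792, ∠ ≈ 32.01°
zero (1 + j5·0.0005) = 1 + j0.0025 → |·| ≈ 1, ∠ ≈ 0.14°
pole (1 + j5·0.1) = 1 + j0.5 → |·| ≈ 1.118, ∠ ≈ 26.57°
pole (1 + j5·0.025) = 1 + j0.125 → |·| ≈ 1.0078, ∠ ≈ 7.13°
pole (1 + j5·0.02) = 1 + j0.1 → |·| ≈ 1.005, ∠ ≈ 5.71°
|L| = 4 · 1.1792 · 1 / (1.118 · 1.0078 · 1.005) ≈ 4.1655
Gain = 20 log₁₀(4.1655) ≈ 12.39 dB
∠L = (32.01° + 0.14°) − (26.57° + 7.13° + 5.71°) = -7.26°

12.4 dB, -7.3°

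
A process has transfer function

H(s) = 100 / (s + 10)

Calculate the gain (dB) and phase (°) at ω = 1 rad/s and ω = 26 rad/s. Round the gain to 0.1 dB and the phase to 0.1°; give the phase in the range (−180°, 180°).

ω = 1: 20.0 dB, -5.7°; ω = 26: 11.1 dB, -69.0°

At s = jω = j1:
pole (s+10): 10 + j1 → |·| = √(10²+1²) = √101 ≈ 10.05, ∠ = arctan(1/10) ≈ 5.71°
|H| = 100 / 10.05 ≈ 9.9502
Gain = 20 log₁₀(9.9502) ≈ 19.96 dB
∠H = 0.00° − 5.71° = -5.71°

At s = jω = j26:
pole (s+10): 10 + j26 → |·| = √(10²+26²) = √776 ≈ 27.857, ∠ = arctan(26/10) ≈ 68.96°
|H| = 100 / 27.857 ≈ 3.5898
Gain = 20 log₁₀(3.5898) ≈ 11.10 dB
∠H = 0.00° − 68.96° = -68.96°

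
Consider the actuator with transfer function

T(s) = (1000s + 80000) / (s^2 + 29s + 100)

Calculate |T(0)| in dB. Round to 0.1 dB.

T(0) = 80000 / 100 = 800
20 log₁₀(800) ≈ 58.06 dB

58.1 dB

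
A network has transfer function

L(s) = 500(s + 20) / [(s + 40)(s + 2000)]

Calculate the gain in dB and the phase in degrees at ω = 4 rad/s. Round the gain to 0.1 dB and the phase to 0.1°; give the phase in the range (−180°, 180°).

-17.9 dB, 5.5°

At s = jω = j4:
zero (s+20): 20 + j4 → |·| = √(20²+4²) = √416 ≈ 20.396, ∠ = arctan(4/20) ≈ 11.31°
pole (s+40): 40 + j4 → |·| = √(40²+4²) = √1616 ≈ 40.2, ∠ = arctan(4/40) ≈ 5.71°
pole (s+2000): 2000 + j4 → |·| = √(2000²+4²) = √4000016 ≈ 2000, ∠ = arctan(4/2000) ≈ 0.11°
|L| = 500 · 20.396 / 80400 ≈ 0.12684
Gain = 20 log₁₀(0.12684) ≈ -17.93 dB
∠L = 11.31° − 5.82° = 5.49°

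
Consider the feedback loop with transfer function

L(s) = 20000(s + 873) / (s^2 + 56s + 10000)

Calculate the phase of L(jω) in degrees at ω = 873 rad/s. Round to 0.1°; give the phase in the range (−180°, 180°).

-131.3°

At s = jω = j873:
zero (s+873): 873 + j873 → |·| = √(873²+873²) = √1524258 ≈ 1234.6, ∠ = arctan(873/873) ≈ 45.00°
quadratic: (j873)² + 56·j873 + 10000 = -752129 + j48888 → |·| ≈ 7.5372e+05, ∠ ≈ 176.28°
∠L = 45.00° − 176.28° = -131.28°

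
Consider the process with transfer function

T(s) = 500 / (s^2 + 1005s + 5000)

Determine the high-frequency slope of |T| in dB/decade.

Each pole contributes −20 dB/decade at high frequency; each zero contributes +20 dB/decade.
Net: 0 zero(s) − 2 pole(s) → -40 dB/decade.

-40 dB/decade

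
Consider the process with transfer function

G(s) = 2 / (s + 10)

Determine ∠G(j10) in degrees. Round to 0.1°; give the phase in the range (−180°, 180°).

-45.0°

At s = jω = j10:
pole (s+10): 10 + j10 → |·| = √(10²+10²) = √200 ≈ 14.142, ∠ = arctan(10/10) ≈ 45.00°
∠G = 0.00° − 45.00° = -45.00°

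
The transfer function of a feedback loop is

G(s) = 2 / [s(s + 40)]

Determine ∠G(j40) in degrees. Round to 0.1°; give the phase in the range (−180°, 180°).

-135.0°

At s = jω = j40:
pole (s+40): 40 + j40 → |·| = √(40²+40²) = √3200 ≈ 56.569, ∠ = arctan(40/40) ≈ 45.00°
pole at origin: |s| = 40, ∠ = 90.00° (in denominator)
∠G = 0.00° − 135.00° = -135.00°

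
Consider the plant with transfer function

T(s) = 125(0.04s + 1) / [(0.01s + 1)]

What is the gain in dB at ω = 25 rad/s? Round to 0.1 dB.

44.7 dB

At ω = 25 rad/s:
zero (1 + j25·0.04) = 1 + j1 → |·| ≈ 1.4142, ∠ ≈ 45.00°
pole (1 + j25·0.01) = 1 + j0.25 → |·| ≈ 1.0308, ∠ ≈ 14.04°
|T| = 125 · 1.4142 / (1.0308) ≈ 171.49
Gain = 20 log₁₀(171.49) ≈ 44.68 dB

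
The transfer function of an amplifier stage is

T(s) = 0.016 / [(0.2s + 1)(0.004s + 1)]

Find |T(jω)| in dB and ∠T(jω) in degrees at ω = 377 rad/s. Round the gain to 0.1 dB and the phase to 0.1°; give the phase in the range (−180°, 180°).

-78.6 dB, -145.7°

At ω = 377 rad/s:
pole (1 + j377·0.2) = 1 + j75.4 → |·| ≈ 75.407, ∠ ≈ 89.24°
pole (1 + j377·0.004) = 1 + j1.508 → |·| ≈ 1.8094, ∠ ≈ 56.45°
|T| = 0.016 · 1 / (75.407 · 1.8094) ≈ 0.00011727
Gain = 20 log₁₀(0.00011727) ≈ -78.62 dB
∠T = (0°) − (89.24° + 56.45°) = -145.69°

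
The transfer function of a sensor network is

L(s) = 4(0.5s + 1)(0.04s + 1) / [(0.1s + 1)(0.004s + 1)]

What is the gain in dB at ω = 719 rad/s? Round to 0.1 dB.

45.5 dB

At ω = 719 rad/s:
zero (1 + j719·0.5) = 1 + j359.5 → |·| ≈ 359.5, ∠ ≈ 89.84°
zero (1 + j719·0.04) = 1 + j28.76 → |·| ≈ 28.777, ∠ ≈ 88.01°
pole (1 + j719·0.1) = 1 + j71.9 → |·| ≈ 71.907, ∠ ≈ 89.20°
pole (1 + j719·0.004) = 1 + j2.876 → |·| ≈ 3.0449, ∠ ≈ 70.83°
|L| = 4 · 359.5 · 28.777 / (71.907 · 3.0449) ≈ 189
Gain = 20 log₁₀(189) ≈ 45.53 dB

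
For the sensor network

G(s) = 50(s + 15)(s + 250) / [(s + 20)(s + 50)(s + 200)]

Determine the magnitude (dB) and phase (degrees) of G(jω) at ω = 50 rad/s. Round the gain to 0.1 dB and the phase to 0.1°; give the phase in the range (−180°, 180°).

-1.4 dB, -42.6°

At s = jω = j50:
zero (s+15): 15 + j50 → |·| = √(15²+50²) = √2725 ≈ 52.202, ∠ = arctan(50/15) ≈ 73.30°
zero (s+250): 250 + j50 → |·| = √(250²+50²) = √65000 ≈ 254.95, ∠ = arctan(50/250) ≈ 11.31°
pole (s+20): 20 + j50 → |·| = √(20²+50²) = √2900 ≈ 53.852, ∠ = arctan(50/20) ≈ 68.20°
pole (s+50): 50 + j50 → |·| = √(50²+50²) = √5000 ≈ 70.711, ∠ = arctan(50/50) ≈ 45.00°
pole (s+200): 200 + j50 → |·| = √(200²+50²) = √42500 ≈ 206.16, ∠ = arctan(50/200) ≈ 14.04°
|G| = 50 · 13309 / 7.8504e+05 ≈ 0.84766
Gain = 20 log₁₀(0.84766) ≈ -1.44 dB
∠G = 84.61° − 127.24° = -42.63°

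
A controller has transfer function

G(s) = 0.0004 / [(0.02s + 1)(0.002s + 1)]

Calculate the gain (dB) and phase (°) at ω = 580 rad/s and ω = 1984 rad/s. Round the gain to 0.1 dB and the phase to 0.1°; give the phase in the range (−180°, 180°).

At ω = 580 rad/s:
pole (1 + j580·0.02) = 1 + j11.6 → |·| ≈ 11.643, ∠ ≈ 85.07°
pole (1 + j580·0.002) = 1 + j1.16 → |·| ≈ 1.5315, ∠ ≈ 49.24°
|G| = 0.0004 · 1 / (11.643 · 1.5315) ≈ 2.2433e-05
Gain = 20 log₁₀(2.2433e-05) ≈ -92.98 dB
∠G = (0°) − (85.07° + 49.24°) = -134.31°

At ω = 1984 rad/s:
pole (1 + j1984·0.02) = 1 + j39.68 → |·| ≈ 39.693, ∠ ≈ 88.56°
pole (1 + j1984·0.002) = 1 + j3.968 → |·| ≈ 4.0921, ∠ ≈ 75.86°
|G| = 0.0004 · 1 / (39.693 · 4.0921) ≈ 2.4626e-06
Gain = 20 log₁₀(2.4626e-06) ≈ -112.17 dB
∠G = (0°) − (88.56° + 75.86°) = -164.42°

ω = 580: -93.0 dB, -134.3°; ω = 1984: -112.2 dB, -164.4°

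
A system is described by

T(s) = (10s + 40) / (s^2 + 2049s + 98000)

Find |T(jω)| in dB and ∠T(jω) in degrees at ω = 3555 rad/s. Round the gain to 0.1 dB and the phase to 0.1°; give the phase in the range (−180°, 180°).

-52.2 dB, -59.9°

Substitute s = j3555:
Numerator: 10(j3555) + 40 = 40 + j35550
Denominator: (j3555)^2 + 2049(j3555) + 98000 = -12540025 + j7284195
|N| = √(40² + 35550²) ≈ 35550, ∠N ≈ 89.94°
|D| = √(12540025² + 7284195²) ≈ 1.4502e+07, ∠D ≈ 149.85°
|T| = 35550 / 1.4502e+07 ≈ 0.0024514
Gain = 20 log₁₀(0.0024514) ≈ -52.21 dB
∠T = 89.94° − 149.85° = -59.91°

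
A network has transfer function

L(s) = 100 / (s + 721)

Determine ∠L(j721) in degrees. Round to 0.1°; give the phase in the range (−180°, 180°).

-45.0°

At s = jω = j721:
pole (s+721): 721 + j721 → |·| = √(721²+721²) = √1039682 ≈ 1019.6, ∠ = arctan(721/721) ≈ 45.00°
∠L = 0.00° − 45.00° = -45.00°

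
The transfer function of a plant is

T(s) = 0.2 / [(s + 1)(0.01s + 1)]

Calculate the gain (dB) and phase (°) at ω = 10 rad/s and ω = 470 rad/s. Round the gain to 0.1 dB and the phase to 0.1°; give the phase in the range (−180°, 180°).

At ω = 10 rad/s:
pole (1 + j10·1) = 1 + j10 → |·| ≈ 10.05, ∠ ≈ 84.29°
pole (1 + j10·0.01) = 1 + j0.1 → |·| ≈ 1.005, ∠ ≈ 5.71°
|T| = 0.2 · 1 / (10.05 · 1.005) ≈ 0.019801
Gain = 20 log₁₀(0.019801) ≈ -34.07 dB
∠T = (0°) − (84.29° + 5.71°) = -90.00°

At ω = 470 rad/s:
pole (1 + j470·1) = 1 + j470 → |·| ≈ 470, ∠ ≈ 89.88°
pole (1 + j470·0.01) = 1 + j4.7 → |·| ≈ 4.8052, ∠ ≈ 77.99°
|T| = 0.2 · 1 / (470 · 4.8052) ≈ 8.8557e-05
Gain = 20 log₁₀(8.8557e-05) ≈ -81.06 dB
∠T = (0°) − (89.88° + 77.99°) = -167.87°

ω = 10: -34.1 dB, -90.0°; ω = 470: -81.1 dB, -167.9°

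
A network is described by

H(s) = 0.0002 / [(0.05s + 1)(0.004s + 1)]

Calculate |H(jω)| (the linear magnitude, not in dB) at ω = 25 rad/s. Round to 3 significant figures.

0.000124

At ω = 25 rad/s:
pole (1 + j25·0.05) = 1 + j1.25 → |·| ≈ 1.6008, ∠ ≈ 51.34°
pole (1 + j25·0.004) = 1 + j0.1 → |·| ≈ 1.005, ∠ ≈ 5.71°
|H| = 0.0002 · 1 / (1.6008 · 1.005) ≈ 0.00012432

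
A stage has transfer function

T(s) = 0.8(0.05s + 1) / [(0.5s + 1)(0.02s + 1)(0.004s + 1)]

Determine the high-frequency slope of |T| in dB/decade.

-40 dB/decade

Each pole contributes −20 dB/decade at high frequency; each zero contributes +20 dB/decade.
Net: 1 zero(s) − 3 pole(s) → -40 dB/decade.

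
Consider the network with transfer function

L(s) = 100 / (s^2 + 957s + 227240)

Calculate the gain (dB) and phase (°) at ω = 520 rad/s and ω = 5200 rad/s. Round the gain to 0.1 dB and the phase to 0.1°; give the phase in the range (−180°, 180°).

ω = 520: -74.0 dB, -95.0°; ω = 5200: -108.7 dB, -169.5°

Substitute s = j520:
Numerator: 100 = 100 + j0
Denominator: (j520)^2 + 957(j520) + 227240 = -43160 + j497640
|N| = √(100² + 0²) ≈ 100, ∠N ≈ 0.00°
|D| = √(43160² + 497640²) ≈ 4.9951e+05, ∠D ≈ 94.96°
|L| = 100 / 4.9951e+05 ≈ 0.0002002
Gain = 20 log₁₀(0.0002002) ≈ -73.97 dB
∠L = 0.00° − 94.96° = -94.96°

Substitute s = j5200:
Numerator: 100 = 100 + j0
Denominator: (j5200)^2 + 957(j5200) + 227240 = -26812760 + j4976400
|N| = √(100² + 0²) ≈ 100, ∠N ≈ 0.00°
|D| = √(26812760² + 4976400²) ≈ 2.7271e+07, ∠D ≈ 169.49°
|L| = 100 / 2.7271e+07 ≈ 3.6669e-06
Gain = 20 log₁₀(3.6669e-06) ≈ -108.71 dB
∠L = 0.00° − 169.49° = -169.49°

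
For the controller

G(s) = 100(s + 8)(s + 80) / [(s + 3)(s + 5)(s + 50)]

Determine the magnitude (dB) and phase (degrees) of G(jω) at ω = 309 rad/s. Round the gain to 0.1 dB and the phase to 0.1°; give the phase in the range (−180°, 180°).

At s = jω = j309:
zero (s+8): 8 + j309 → |·| = √(8²+309²) = √95545 ≈ 309.1, ∠ = arctan(309/8) ≈ 88.52°
zero (s+80): 80 + j309 → |·| = √(80²+309²) = √101881 ≈ 319.19, ∠ = arctan(309/80) ≈ 75.48°
pole (s+3): 3 + j309 → |·| = √(3²+309²) = √95490 ≈ 309.01, ∠ = arctan(309/3) ≈ 89.44°
pole (s+5): 5 + j309 → |·| = √(5²+309²) = √95506 ≈ 309.04, ∠ = arctan(309/5) ≈ 89.07°
pole (s+50): 50 + j309 → |·| = √(50²+309²) = √97981 ≈ 313.02, ∠ = arctan(309/50) ≈ 80.81°
|G| = 100 · 98662 / 2.9892e+07 ≈ 0.33006
Gain = 20 log₁₀(0.33006) ≈ -9.63 dB
∠G = 164.00° − 259.32° = -95.32°

-9.6 dB, -95.3°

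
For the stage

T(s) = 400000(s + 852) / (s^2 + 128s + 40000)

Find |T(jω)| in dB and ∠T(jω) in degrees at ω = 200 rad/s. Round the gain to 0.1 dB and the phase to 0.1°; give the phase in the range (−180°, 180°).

At s = jω = j200:
zero (s+852): 852 + j200 → |·| = √(852²+200²) = √765904 ≈ 875.16, ∠ = arctan(200/852) ≈ 13.21°
quadratic: (j200)² + 128·j200 + 40000 = 0 + j25600 → |·| ≈ 25600, ∠ ≈ 90.00°
|T| = 400000 · 875.16 / 25600 ≈ 13674
Gain = 20 log₁₀(13674) ≈ 82.72 dB
∠T = 13.21° − 90.00° = -76.79°

82.7 dB, -76.8°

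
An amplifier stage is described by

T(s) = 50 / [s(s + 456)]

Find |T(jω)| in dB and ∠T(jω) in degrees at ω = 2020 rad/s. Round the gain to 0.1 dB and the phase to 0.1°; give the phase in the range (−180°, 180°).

At s = jω = j2020:
pole (s+456): 456 + j2020 → |·| = √(456²+2020²) = √4288336 ≈ 2070.8, ∠ = arctan(2020/456) ≈ 77.28°
pole at origin: |s| = 2020, ∠ = 90.00° (in denominator)
|T| = 50 / 4.183e+06 ≈ 1.1953e-05
Gain = 20 log₁₀(1.1953e-05) ≈ -98.45 dB
∠T = 0.00° − 167.28° = -167.28°

-98.5 dB, -167.3°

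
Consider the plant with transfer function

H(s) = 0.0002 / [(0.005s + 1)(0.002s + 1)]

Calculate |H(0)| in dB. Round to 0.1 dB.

H(0) = 0.0002 · 1 / 1 = 0.0002
20 log₁₀(0.0002) ≈ -73.98 dB

-74.0 dB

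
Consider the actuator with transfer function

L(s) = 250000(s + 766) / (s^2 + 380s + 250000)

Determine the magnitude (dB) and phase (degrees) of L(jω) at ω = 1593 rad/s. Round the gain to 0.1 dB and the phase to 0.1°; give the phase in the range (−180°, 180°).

45.4 dB, -100.9°

At s = jω = j1593:
zero (s+766): 766 + j1593 → |·| = √(766²+1593²) = √3124405 ≈ 1767.6, ∠ = arctan(1593/766) ≈ 64.32°
quadratic: (j1593)² + 380·j1593 + 250000 = -2287649 + j605340 → |·| ≈ 2.3664e+06, ∠ ≈ 165.18°
|L| = 250000 · 1767.6 / 2.3664e+06 ≈ 186.74
Gain = 20 log₁₀(186.74) ≈ 45.42 dB
∠L = 64.32° − 165.18° = -100.86°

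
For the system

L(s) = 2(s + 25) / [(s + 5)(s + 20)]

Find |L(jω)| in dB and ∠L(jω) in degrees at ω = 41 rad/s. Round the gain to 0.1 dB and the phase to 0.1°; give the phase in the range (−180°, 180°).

-25.9 dB, -88.4°

At s = jω = j41:
zero (s+25): 25 + j41 → |·| = √(25²+41²) = √2306 ≈ 48.021, ∠ = arctan(41/25) ≈ 58.63°
pole (s+5): 5 + j41 → |·| = √(5²+41²) = √1706 ≈ 41.304, ∠ = arctan(41/5) ≈ 83.05°
pole (s+20): 20 + j41 → |·| = √(20²+41²) = √2081 ≈ 45.618, ∠ = arctan(41/20) ≈ 64.00°
|L| = 2 · 48.021 / 1884.2 ≈ 0.050972
Gain = 20 log₁₀(0.050972) ≈ -25.85 dB
∠L = 58.63° − 147.05° = -88.42°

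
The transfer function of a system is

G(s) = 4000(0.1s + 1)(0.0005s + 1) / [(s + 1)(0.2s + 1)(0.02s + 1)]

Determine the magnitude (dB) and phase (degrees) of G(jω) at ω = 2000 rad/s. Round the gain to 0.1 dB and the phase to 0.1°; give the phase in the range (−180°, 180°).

At ω = 2000 rad/s:
zero (1 + j2000·0.1) = 1 + j200 → |·| ≈ 200, ∠ ≈ 89.71°
zero (1 + j2000·0.0005) = 1 + j1 → |·| ≈ 1.4142, ∠ ≈ 45.00°
pole (1 + j2000·1) = 1 + j2000 → |·| ≈ 2000, ∠ ≈ 89.97°
pole (1 + j2000·0.2) = 1 + j400 → |·| ≈ 400, ∠ ≈ 89.86°
pole (1 + j2000·0.02) = 1 + j40 → |·| ≈ 40.012, ∠ ≈ 88.57°
|G| = 4000 · 200 · 1.4142 / (2000 · 400 · 40.012) ≈ 0.035344
Gain = 20 log₁₀(0.035344) ≈ -29.03 dB
∠G = (89.71° + 45.00°) − (89.97° + 89.86° + 88.57°) = -133.69°

-29.0 dB, -133.7°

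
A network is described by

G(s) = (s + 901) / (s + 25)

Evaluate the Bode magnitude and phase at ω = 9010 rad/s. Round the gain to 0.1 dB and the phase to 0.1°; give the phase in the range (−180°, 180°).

0.0 dB, -5.6°

Substitute s = j9010:
Numerator: (j9010) + 901 = 901 + j9010
Denominator: (j9010) + 25 = 25 + j9010
|N| = √(901² + 9010²) ≈ 9054.9, ∠N ≈ 84.29°
|D| = √(25² + 9010²) ≈ 9010, ∠D ≈ 89.84°
|G| = 9054.9 / 9010 ≈ 1.005
Gain = 20 log₁₀(1.005) ≈ 0.04 dB
∠G = 84.29° − 89.84° = -5.55°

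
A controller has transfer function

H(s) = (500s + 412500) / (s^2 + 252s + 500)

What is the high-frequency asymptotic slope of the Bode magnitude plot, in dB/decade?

Each pole contributes −20 dB/decade at high frequency; each zero contributes +20 dB/decade.
Net: 1 zero(s) − 2 pole(s) → -20 dB/decade.

-20 dB/decade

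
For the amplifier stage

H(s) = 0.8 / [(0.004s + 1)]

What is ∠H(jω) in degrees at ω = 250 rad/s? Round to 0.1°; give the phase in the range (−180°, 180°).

At ω = 250 rad/s:
pole (1 + j250·0.004) = 1 + j1 → |·| ≈ 1.4142, ∠ ≈ 45.00°
∠H = (0°) − (45.00°) = -45.00°

-45.0°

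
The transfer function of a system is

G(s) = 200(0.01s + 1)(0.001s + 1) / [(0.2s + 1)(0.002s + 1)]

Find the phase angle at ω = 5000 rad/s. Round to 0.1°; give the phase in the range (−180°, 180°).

At ω = 5000 rad/s:
zero (1 + j5000·0.01) = 1 + j50 → |·| ≈ 50.01, ∠ ≈ 88.85°
zero (1 + j5000·0.001) = 1 + j5 → |·| ≈ 5.099, ∠ ≈ 78.69°
pole (1 + j5000·0.2) = 1 + j1000 → |·| ≈ 1000, ∠ ≈ 89.94°
pole (1 + j5000·0.002) = 1 + j10 → |·| ≈ 10.05, ∠ ≈ 84.29°
∠G = (88.85° + 78.69°) − (89.94° + 84.29°) = -6.69°

-6.7°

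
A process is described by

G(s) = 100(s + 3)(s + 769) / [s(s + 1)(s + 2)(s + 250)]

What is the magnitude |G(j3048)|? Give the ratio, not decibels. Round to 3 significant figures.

At s = jω = j3048:
zero (s+3): 3 + j3048 → |·| = √(3²+3048²) = √9290313 ≈ 3048, ∠ = arctan(3048/3) ≈ 89.94°
zero (s+769): 769 + j3048 → |·| = √(769²+3048²) = √9881665 ≈ 3143.5, ∠ = arctan(3048/769) ≈ 75.84°
pole (s+1): 1 + j3048 → |·| = √(1²+3048²) = √9290305 ≈ 3048, ∠ = arctan(3048/1) ≈ 89.98°
pole (s+2): 2 + j3048 → |·| = √(2²+3048²) = √9290308 ≈ 3048, ∠ = arctan(3048/2) ≈ 89.96°
pole (s+250): 250 + j3048 → |·| = √(250²+3048²) = √9352804 ≈ 3058.2, ∠ = arctan(3048/250) ≈ 85.31°
pole at origin: |s| = 3048, ∠ = 90.00° (in denominator)
|G| = 100 · 9.5814e+06 / 8.6599e+13 ≈ 1.1064e-05

1.11e-05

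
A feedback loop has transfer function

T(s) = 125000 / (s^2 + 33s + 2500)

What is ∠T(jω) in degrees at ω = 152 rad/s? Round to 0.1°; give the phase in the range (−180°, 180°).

At s = jω = j152:
quadratic: (j152)² + 33·j152 + 2500 = -20604 + j5016 → |·| ≈ 21206, ∠ ≈ 166.32°
∠T = 0.00° − 166.32° = -166.32°

-166.3°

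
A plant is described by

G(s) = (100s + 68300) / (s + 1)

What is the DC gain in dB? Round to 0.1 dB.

G(0) = 68300 / 1 = 68300
20 log₁₀(68300) ≈ 96.69 dB

96.7 dB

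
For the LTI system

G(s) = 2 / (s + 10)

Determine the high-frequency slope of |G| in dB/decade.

-20 dB/decade

Each pole contributes −20 dB/decade at high frequency; each zero contributes +20 dB/decade.
Net: 0 zero(s) − 1 pole(s) → -20 dB/decade.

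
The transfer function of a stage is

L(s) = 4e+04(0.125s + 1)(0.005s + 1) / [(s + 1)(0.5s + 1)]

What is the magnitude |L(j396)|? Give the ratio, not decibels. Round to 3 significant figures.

56.0

At ω = 396 rad/s:
zero (1 + j396·0.125) = 1 + j49.5 → |·| ≈ 49.51, ∠ ≈ 88.84°
zero (1 + j396·0.005) = 1 + j1.98 → |·| ≈ 2.2182, ∠ ≈ 63.20°
pole (1 + j396·1) = 1 + j396 → |·| ≈ 396, ∠ ≈ 89.86°
pole (1 + j396·0.5) = 1 + j198 → |·| ≈ 198, ∠ ≈ 89.71°
|L| = 4e+04 · 49.51 · 2.2182 / (396 · 198) ≈ 56.026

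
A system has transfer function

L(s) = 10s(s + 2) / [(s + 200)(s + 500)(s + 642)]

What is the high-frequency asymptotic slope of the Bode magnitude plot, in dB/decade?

Each pole contributes −20 dB/decade at high frequency; each zero contributes +20 dB/decade.
Net: 2 zero(s) − 3 pole(s) → -20 dB/decade.

-20 dB/decade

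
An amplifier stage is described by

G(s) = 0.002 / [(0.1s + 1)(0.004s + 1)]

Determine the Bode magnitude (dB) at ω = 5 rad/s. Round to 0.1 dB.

At ω = 5 rad/s:
pole (1 + j5·0.1) = 1 + j0.5 → |·| ≈ 1.118, ∠ ≈ 26.57°
pole (1 + j5·0.004) = 1 + j0.02 → |·| ≈ 1.0002, ∠ ≈ 1.15°
|G| = 0.002 · 1 / (1.118 · 1.0002) ≈ 0.0017886
Gain = 20 log₁₀(0.0017886) ≈ -54.95 dB

-55.0 dB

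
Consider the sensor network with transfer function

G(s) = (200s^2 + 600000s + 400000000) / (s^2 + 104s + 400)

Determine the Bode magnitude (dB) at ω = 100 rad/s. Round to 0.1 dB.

89.1 dB

Substitute s = j100:
Numerator: 200(j100)^2 + 600000(j100) + 400000000 = 398000000 + j60000000
Denominator: (j100)^2 + 104(j100) + 400 = -9600 + j10400
|N| = √(398000000² + 60000000²) ≈ 4.025e+08, ∠N ≈ 8.57°
|D| = √(9600² + 10400²) ≈ 14153, ∠D ≈ 132.71°
|G| = 4.025e+08 / 14153 ≈ 28439
Gain = 20 log₁₀(28439) ≈ 89.08 dB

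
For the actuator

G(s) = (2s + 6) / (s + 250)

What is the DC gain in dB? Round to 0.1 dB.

-32.4 dB

G(0) = 6 / 250 = 0.024
20 log₁₀(0.024) ≈ -32.40 dB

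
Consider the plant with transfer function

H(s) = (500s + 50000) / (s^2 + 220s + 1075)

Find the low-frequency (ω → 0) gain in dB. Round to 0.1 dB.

33.4 dB

H(0) = 50000 / 1075 ≈ 46.512
20 log₁₀(46.512) ≈ 33.35 dB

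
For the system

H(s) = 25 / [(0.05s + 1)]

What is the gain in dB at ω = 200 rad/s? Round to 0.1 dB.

7.9 dB

At ω = 200 rad/s:
pole (1 + j200·0.05) = 1 + j10 → |·| ≈ 10.05, ∠ ≈ 84.29°
|H| = 25 · 1 / (10.05) ≈ 2.4876
Gain = 20 log₁₀(2.4876) ≈ 7.92 dB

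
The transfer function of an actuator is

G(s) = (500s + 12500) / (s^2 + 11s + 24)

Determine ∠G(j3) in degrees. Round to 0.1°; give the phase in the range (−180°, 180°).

-58.7°

Substitute s = j3:
Numerator: 500(j3) + 12500 = 12500 + j1500
Denominator: (j3)^2 + 11(j3) + 24 = 15 + j33
|N| = √(12500² + 1500²) ≈ 12590, ∠N ≈ 6.84°
|D| = √(15² + 33²) ≈ 36.249, ∠D ≈ 65.56°
∠G = 6.84° − 65.56° = -58.72°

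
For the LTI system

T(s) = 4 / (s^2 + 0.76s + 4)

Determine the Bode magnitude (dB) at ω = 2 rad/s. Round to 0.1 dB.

8.4 dB

At s = jω = j2:
quadratic: (j2)² + 0.76·j2 + 4 = 0 + j1.52 → |·| ≈ 1.52, ∠ ≈ 90.00°
|T| = 4 / 1.52 ≈ 2.6316
Gain = 20 log₁₀(2.6316) ≈ 8.40 dB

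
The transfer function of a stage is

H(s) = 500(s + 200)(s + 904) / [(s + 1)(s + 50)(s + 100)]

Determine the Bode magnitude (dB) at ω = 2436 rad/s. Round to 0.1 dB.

-13.2 dB

At s = jω = j2436:
zero (s+200): 200 + j2436 → |·| = √(200²+2436²) = √5974096 ≈ 2444.2, ∠ = arctan(2436/200) ≈ 85.31°
zero (s+904): 904 + j2436 → |·| = √(904²+2436²) = √6751312 ≈ 2598.3, ∠ = arctan(2436/904) ≈ 69.64°
pole (s+1): 1 + j2436 → |·| = √(1²+2436²) = √5934097 ≈ 2436, ∠ = arctan(2436/1) ≈ 89.98°
pole (s+50): 50 + j2436 → |·| = √(50²+2436²) = √5936596 ≈ 2436.5, ∠ = arctan(2436/50) ≈ 88.82°
pole (s+100): 100 + j2436 → |·| = √(100²+2436²) = √5944096 ≈ 2438.1, ∠ = arctan(2436/100) ≈ 87.65°
|H| = 500 · 6.3508e+06 / 1.4471e+10 ≈ 0.21943
Gain = 20 log₁₀(0.21943) ≈ -13.17 dB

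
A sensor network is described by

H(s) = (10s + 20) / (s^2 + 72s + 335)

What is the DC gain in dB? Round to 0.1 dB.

H(0) = 20 / 335 ≈ 0.059701
20 log₁₀(0.059701) ≈ -24.48 dB

-24.5 dB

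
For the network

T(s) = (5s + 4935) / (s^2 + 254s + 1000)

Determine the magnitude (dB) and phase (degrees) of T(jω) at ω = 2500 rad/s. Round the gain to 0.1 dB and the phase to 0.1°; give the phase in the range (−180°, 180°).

-53.4 dB, -105.7°

Substitute s = j2500:
Numerator: 5(j2500) + 4935 = 4935 + j12500
Denominator: (j2500)^2 + 254(j2500) + 1000 = -6249000 + j635000
|N| = √(4935² + 12500²) ≈ 13439, ∠N ≈ 68.46°
|D| = √(6249000² + 635000²) ≈ 6.2812e+06, ∠D ≈ 174.20°
|T| = 13439 / 6.2812e+06 ≈ 0.0021396
Gain = 20 log₁₀(0.0021396) ≈ -53.39 dB
∠T = 68.46° − 174.20° = -105.74°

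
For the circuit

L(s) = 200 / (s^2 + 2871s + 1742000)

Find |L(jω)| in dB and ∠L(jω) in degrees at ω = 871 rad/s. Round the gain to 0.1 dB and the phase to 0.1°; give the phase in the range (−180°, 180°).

-82.6 dB, -68.5°

Substitute s = j871:
Numerator: 200 = 200 + j0
Denominator: (j871)^2 + 2871(j871) + 1742000 = 983359 + j2500641
|N| = √(200² + 0²) ≈ 200, ∠N ≈ 0.00°
|D| = √(983359² + 2500641²) ≈ 2.687e+06, ∠D ≈ 68.53°
|L| = 200 / 2.687e+06 ≈ 7.4432e-05
Gain = 20 log₁₀(7.4432e-05) ≈ -82.56 dB
∠L = 0.00° − 68.53° = -68.53°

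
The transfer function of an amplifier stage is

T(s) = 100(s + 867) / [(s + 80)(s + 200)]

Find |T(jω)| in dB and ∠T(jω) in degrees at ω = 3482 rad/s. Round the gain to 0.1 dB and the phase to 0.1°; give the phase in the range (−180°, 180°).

-30.6 dB, -99.4°

At s = jω = j3482:
zero (s+867): 867 + j3482 → |·| = √(867²+3482²) = √12876013 ≈ 3588.3, ∠ = arctan(3482/867) ≈ 76.02°
pole (s+80): 80 + j3482 → |·| = √(80²+3482²) = √12130724 ≈ 3482.9, ∠ = arctan(3482/80) ≈ 88.68°
pole (s+200): 200 + j3482 → |·| = √(200²+3482²) = √12164324 ≈ 3487.7, ∠ = arctan(3482/200) ≈ 86.71°
|T| = 100 · 3588.3 / 1.2147e+07 ≈ 0.029541
Gain = 20 log₁₀(0.029541) ≈ -30.59 dB
∠T = 76.02° − 175.39° = -99.37°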